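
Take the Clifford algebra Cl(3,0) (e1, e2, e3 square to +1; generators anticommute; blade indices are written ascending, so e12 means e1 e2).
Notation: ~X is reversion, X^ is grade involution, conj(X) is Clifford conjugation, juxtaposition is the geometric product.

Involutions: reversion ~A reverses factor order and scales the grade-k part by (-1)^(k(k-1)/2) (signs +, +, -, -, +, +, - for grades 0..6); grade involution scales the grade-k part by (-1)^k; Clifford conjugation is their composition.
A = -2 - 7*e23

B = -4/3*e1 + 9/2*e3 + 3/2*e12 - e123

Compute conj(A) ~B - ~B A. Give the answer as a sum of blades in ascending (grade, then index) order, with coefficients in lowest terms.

first term: -13/3*e1 + 63/2*e2 - 9*e3 + 3*e12 + 21/2*e13 - 34/3*e123
second term: 29/3*e1 + 63/2*e2 - 9*e3 + 3*e12 + 21/2*e13 + 22/3*e123
Answer: -14*e1 - 56/3*e123


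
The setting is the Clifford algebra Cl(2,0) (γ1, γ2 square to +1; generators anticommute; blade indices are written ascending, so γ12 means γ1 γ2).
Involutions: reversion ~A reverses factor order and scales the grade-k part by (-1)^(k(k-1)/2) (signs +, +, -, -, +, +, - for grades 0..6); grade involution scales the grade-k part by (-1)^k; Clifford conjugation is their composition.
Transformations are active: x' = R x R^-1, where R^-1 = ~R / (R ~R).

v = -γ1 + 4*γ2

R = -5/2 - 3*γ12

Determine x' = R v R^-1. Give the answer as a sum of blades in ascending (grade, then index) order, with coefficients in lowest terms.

~R = -5/2 + 3*γ12, and R ~R = 61/4, so R^-1 = ~R / (61/4).
R v = -19/2*γ1 - 13*γ2
Answer: 251/61*γ1 + 16/61*γ2


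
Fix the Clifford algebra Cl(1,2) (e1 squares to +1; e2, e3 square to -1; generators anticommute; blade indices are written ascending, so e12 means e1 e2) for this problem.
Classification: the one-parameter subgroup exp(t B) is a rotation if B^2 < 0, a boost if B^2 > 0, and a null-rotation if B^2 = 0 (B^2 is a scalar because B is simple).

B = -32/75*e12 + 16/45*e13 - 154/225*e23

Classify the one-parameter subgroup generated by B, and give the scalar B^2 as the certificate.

B^2 term by term: the squares give (-32/75)^2*(e12)^2 + (16/45)^2*(e13)^2 + (-154/225)^2*(e23)^2 = 1024/5625*(+1) + 256/2025*(+1) + 23716/50625*(-1) = -4/25 (each basis 2-blade squares to minus the product of its generators' squares); cross terms between blades sharing an index anticommute and cancel. So B^2 = -4/25.
Answer: rotation, certificate B^2 = -4/25. Because -4/25 is invariant under every versor sandwich, the classification follows from its sign alone.


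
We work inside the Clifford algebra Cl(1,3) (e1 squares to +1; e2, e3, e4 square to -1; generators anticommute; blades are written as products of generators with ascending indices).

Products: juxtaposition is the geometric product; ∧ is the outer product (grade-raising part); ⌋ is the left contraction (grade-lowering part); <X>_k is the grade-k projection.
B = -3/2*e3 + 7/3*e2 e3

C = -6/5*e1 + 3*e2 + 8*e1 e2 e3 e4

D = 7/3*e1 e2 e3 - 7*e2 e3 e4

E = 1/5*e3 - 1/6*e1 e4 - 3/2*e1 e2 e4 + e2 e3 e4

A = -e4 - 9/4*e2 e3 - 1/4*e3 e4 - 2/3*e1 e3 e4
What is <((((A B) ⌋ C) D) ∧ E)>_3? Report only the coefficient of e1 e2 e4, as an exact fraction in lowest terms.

step 1: 21/4 - 27/8*e2 + 3/8*e4 + e1 e4 - 7/12*e2 e4 - 3/2*e3 e4 - 14/9*e1 e2 e4 - 7/3*e2 e3 e4
step 2: 81/8 + 371/30*e1 + 63/4*e2 - 112/9*e3 + 12*e1 e2 - 14/3*e1 e3 + 8*e2 e3 + 3*e1 e2 e3 - 27*e1 e3 e4 + 42*e1 e2 e3 e4
step 3: -7 - 938/3*e1 + 98/9*e2 + 28*e3 + 154*e4 - 4319/27*e1 e2 + 147/4*e1 e3 + 21*e1 e4 + 2597/90*e2 e3 + 217/9*e2 e4 + 441/4*e3 e4 + 189/8*e1 e2 e3 + 98/3*e1 e2 e4 + 84*e1 e3 e4 - 567/8*e2 e3 e4 - 2597/30*e1 e2 e3 e4
step 4: -7/5*e3 - 938/15*e1 e3 + 7/6*e1 e4 + 98/45*e2 e3 - 154/5*e3 e4 - 4319/135*e1 e2 e3 + 665/54*e1 e2 e4 + 7/15*e1 e3 e4 - 532/45*e2 e3 e4 - 39529/108*e1 e2 e3 e4
step 5: -4319/135*e1 e2 e3 + 665/54*e1 e2 e4 + 7/15*e1 e3 e4 - 532/45*e2 e3 e4
Answer: 665/54


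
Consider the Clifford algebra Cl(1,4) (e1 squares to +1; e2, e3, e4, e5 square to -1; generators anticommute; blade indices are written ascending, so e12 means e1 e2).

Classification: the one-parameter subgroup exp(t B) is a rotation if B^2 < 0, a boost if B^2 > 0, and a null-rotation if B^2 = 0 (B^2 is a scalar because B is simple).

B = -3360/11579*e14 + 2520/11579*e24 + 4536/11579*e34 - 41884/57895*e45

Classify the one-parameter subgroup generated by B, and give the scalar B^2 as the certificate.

B^2 term by term: the squares give (-3360/11579)^2*(e14)^2 + (2520/11579)^2*(e24)^2 + (4536/11579)^2*(e34)^2 + (-41884/57895)^2*(e45)^2 = 11289600/134073241*(+1) + 6350400/134073241*(-1) + 20575296/134073241*(-1) + 1754269456/3351831025*(-1) = -16/25 (each basis 2-blade squares to minus the product of its generators' squares); cross terms between blades sharing an index anticommute and cancel. So B^2 = -16/25.
Answer: rotation, certificate B^2 = -16/25. No conjugation can change B^2 = -16/25; the sign gives the class.


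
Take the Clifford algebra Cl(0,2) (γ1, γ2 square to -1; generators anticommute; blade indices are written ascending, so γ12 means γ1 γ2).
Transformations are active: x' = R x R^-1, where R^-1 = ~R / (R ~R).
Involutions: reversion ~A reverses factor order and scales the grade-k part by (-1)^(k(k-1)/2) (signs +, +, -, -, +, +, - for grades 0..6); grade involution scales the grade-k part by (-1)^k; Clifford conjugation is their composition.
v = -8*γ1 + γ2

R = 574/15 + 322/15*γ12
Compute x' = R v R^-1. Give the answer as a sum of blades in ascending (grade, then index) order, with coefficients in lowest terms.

~R = 574/15 - 322/15*γ12, and R ~R = 86632/45, so R^-1 = ~R / (86632/45).
R v = -1638/5*γ1 - 2002/15*γ2
Answer: -427/85*γ1 - 536/85*γ2


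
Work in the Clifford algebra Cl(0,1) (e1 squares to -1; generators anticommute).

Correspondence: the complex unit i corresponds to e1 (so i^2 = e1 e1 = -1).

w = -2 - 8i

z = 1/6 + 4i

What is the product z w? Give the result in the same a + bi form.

In blades: z = 1/6 + 4*e1, w = -2 - 8*e1.
Distribute z over w term by term (generator squares from the signature, products reordered to ascending indices): (1/6)*w = -1/3 - 4/3*e1; (4*e1)*w = 32 - 8*e1.
Sum: 95/3 - 28/3*e1; translating back through the correspondence:
Answer: 95/3 - 28/3*i


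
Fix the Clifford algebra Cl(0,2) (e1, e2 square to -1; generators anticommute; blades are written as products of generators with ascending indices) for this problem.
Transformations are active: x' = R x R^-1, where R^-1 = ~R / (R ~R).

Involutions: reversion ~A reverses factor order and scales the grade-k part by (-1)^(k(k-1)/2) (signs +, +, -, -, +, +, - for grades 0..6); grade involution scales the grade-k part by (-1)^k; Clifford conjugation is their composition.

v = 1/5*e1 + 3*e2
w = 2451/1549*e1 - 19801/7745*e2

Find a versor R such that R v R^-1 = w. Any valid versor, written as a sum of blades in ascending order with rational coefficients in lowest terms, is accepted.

A norm check does it: q(v) = q(w) = -226/25, hence R = v + w = 13804/7745*e1 + 3434/7745*e2 realises the map — parallel part kept, (v - w)/2 negated, v carried to w.
Answer: 13804/7745*e1 + 3434/7745*e2


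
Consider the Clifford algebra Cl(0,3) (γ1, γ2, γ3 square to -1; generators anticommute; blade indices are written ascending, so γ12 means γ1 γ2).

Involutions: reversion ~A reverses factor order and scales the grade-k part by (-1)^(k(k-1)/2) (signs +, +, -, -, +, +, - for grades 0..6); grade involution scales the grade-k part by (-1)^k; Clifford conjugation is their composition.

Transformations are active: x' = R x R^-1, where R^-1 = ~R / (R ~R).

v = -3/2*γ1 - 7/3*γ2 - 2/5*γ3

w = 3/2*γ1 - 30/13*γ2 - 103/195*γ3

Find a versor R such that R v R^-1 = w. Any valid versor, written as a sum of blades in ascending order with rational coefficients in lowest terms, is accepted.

Reasoning: v^2 = w^2 = -7069/900 since conjugation preserves the quadratic form; R = v + w = -181/39*γ2 - 181/195*γ3 is then valid when invertible, keeping its own part and reversing (v - w)/2.
Answer: -181/39*γ2 - 181/195*γ3


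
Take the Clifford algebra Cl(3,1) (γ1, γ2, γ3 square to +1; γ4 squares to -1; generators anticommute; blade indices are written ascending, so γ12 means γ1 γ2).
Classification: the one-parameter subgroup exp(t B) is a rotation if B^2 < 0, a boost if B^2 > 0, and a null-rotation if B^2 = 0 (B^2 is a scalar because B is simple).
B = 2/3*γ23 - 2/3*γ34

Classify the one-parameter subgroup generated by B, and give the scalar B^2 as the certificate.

B^2 term by term: the squares give (2/3)^2*(γ23)^2 + (-2/3)^2*(γ34)^2 = 4/9*(-1) + 4/9*(+1) = 0 (each basis 2-blade squares to minus the product of its generators' squares); cross terms between blades sharing an index anticommute and cancel. So B^2 = 0.
Answer: null-rotation, certificate B^2 = 0. Note: conjugating B changes its blade decomposition but never the scalar B^2 = 0, whose sign settles the classification.


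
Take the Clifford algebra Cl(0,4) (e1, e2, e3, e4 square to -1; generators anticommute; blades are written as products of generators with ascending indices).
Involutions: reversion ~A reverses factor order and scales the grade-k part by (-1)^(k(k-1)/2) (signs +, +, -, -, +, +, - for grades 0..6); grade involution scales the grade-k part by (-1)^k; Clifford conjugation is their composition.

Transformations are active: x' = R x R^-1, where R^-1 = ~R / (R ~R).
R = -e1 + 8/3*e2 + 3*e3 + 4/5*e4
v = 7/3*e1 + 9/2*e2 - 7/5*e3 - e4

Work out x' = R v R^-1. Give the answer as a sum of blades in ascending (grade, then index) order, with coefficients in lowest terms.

~R = -e1 + 8/3*e2 + 3*e3 + 4/5*e4, and R ~R = -3994/225, so R^-1 = ~R / (-3994/225).
R v = -14/3 - 193/18*e1 e2 - 28/5*e1 e3 - 13/15*e1 e4 - 517/30*e2 e3 - 94/15*e2 e4 - 47/25*e3 e4
Answer: -17129/5991*e1 - 12373/3994*e2 + 29729/9985*e3 + 2837/1997*e4


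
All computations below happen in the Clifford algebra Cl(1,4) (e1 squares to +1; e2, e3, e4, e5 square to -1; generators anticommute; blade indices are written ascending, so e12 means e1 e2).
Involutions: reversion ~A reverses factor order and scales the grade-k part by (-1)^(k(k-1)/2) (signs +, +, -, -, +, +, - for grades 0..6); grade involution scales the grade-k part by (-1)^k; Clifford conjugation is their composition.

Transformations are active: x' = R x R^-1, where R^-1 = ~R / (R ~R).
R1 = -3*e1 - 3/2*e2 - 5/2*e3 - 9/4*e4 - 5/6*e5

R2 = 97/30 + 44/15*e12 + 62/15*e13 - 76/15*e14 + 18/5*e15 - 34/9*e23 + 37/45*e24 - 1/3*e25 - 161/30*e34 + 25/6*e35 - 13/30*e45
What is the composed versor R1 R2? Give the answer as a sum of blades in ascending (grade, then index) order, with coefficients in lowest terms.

Distribute over the terms of R1 (each basis-blade product reordered to ascending indices, repeated generators contracted through their squares):
(-3*e1) R2 = -97/10*e1 - 44/5*e2 - 62/5*e3 + 76/5*e4 - 54/5*e5 + 34/3*e123 - 37/15*e124 + e125 + 161/10*e134 - 25/2*e135 + 13/10*e145
(-3/2*e2) R2 = -22/5*e1 - 97/20*e2 - 17/3*e3 + 37/30*e4 - 1/2*e5 + 31/5*e123 - 38/5*e124 + 27/5*e125 + 161/20*e234 - 25/4*e235 + 13/20*e245
(-5/2*e3) R2 = -31/3*e1 + 85/9*e2 - 97/12*e3 - 161/12*e4 + 125/12*e5 - 22/3*e123 - 38/3*e134 + 9*e135 + 37/18*e234 - 5/6*e235 + 13/12*e345
(-9/4*e4) R2 = 57/5*e1 - 37/20*e2 + 483/40*e3 - 291/40*e4 - 39/40*e5 - 33/5*e124 - 93/10*e134 + 81/10*e145 + 17/2*e234 - 3/4*e245 + 75/8*e345
(-5/6*e5) R2 = -3*e1 + 5/18*e2 - 125/36*e3 + 13/36*e4 - 97/36*e5 - 22/9*e125 - 31/9*e135 + 38/9*e145 + 85/27*e235 - 37/54*e245 + 161/36*e345
Summing the partial products and collecting blades:
Answer: -481/30*e1 - 52/9*e2 - 6317/360*e3 - 1403/360*e4 - 1639/360*e5 + 51/5*e123 - 50/3*e124 + 178/45*e125 - 88/15*e134 - 125/18*e135 + 613/45*e145 + 3349/180*e234 - 425/108*e235 - 106/135*e245 + 1075/72*e345


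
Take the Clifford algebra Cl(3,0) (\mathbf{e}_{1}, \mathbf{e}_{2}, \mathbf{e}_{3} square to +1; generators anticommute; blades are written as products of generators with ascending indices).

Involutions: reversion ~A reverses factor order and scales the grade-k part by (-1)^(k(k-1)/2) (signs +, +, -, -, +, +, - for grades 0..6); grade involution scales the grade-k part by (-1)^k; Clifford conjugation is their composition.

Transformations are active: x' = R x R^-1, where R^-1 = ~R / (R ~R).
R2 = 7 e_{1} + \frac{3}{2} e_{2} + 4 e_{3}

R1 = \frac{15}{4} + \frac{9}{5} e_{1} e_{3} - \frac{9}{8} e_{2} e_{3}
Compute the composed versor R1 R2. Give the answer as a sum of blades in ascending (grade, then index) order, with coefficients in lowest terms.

Distribute over the terms of R1 (each basis-blade product reordered to ascending indices, repeated generators contracted through their squares):
(\frac{15}{4}) R2 = \frac{105}{4} e_{1} + \frac{45}{8} e_{2} + 15 e_{3}
(\frac{9}{5} e_{1} e_{3}) R2 = \frac{36}{5} e_{1} - \frac{63}{5} e_{3} - \frac{27}{10} e_{1} e_{2} e_{3}
(-\frac{9}{8} e_{2} e_{3}) R2 = -\frac{9}{2} e_{2} + \frac{27}{16} e_{3} - \frac{63}{8} e_{1} e_{2} e_{3}
Summing the partial products and collecting blades:
Answer: \frac{669}{20} e_{1} + \frac{9}{8} e_{2} + \frac{327}{80} e_{3} - \frac{423}{40} e_{1} e_{2} e_{3}


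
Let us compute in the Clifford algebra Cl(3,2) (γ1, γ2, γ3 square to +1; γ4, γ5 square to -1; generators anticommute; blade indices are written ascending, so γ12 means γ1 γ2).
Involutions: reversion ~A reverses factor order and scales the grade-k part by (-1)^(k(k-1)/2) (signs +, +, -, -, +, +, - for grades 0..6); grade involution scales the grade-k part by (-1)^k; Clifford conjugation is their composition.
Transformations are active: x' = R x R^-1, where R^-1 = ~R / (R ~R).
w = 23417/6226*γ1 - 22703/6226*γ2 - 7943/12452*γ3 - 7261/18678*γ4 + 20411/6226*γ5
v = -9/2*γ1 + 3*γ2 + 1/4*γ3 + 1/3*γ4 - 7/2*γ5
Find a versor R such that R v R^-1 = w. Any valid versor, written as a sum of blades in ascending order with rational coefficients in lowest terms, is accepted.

Construction: equal norms (both 2441/144) license R = v + w = -2300/3113*γ1 - 4025/6226*γ2 - 2415/6226*γ3 - 345/6226*γ4 - 690/3113*γ5 — nothing changes along that direction, while (v - w)/2 changes sign, so v maps onto w.
Answer: -2300/3113*γ1 - 4025/6226*γ2 - 2415/6226*γ3 - 345/6226*γ4 - 690/3113*γ5


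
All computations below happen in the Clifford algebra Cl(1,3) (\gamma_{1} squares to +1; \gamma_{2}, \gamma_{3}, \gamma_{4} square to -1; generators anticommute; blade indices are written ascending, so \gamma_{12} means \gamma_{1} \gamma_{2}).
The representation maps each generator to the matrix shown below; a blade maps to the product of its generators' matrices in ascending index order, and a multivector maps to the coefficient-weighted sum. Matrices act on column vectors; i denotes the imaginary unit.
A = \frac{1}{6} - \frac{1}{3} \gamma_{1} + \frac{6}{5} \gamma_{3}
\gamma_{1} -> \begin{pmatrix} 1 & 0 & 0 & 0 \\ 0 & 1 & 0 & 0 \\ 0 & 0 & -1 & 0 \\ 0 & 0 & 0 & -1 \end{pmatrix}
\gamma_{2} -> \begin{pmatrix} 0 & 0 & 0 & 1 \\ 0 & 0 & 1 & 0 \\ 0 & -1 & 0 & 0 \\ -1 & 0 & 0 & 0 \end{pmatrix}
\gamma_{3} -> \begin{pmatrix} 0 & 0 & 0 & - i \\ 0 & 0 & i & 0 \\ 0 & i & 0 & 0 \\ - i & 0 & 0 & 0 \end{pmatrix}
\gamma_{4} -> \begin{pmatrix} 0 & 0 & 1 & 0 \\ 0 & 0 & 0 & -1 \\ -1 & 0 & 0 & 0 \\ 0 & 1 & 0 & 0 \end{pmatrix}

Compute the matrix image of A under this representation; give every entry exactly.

M = (\frac{1}{6})*1 + (-\frac{1}{3})*rho(\gamma_{1}) + (\frac{6}{5})*rho(\gamma_{3}), summed entrywise (1 is the identity matrix):
Answer: \begin{pmatrix} - \frac{1}{6} & 0 & 0 & - \frac{6 i}{5} \\ 0 & - \frac{1}{6} & \frac{6 i}{5} & 0 \\ 0 & \frac{6 i}{5} & \frac{1}{2} & 0 \\ - \frac{6 i}{5} & 0 & 0 & \frac{1}{2} \end{pmatrix}


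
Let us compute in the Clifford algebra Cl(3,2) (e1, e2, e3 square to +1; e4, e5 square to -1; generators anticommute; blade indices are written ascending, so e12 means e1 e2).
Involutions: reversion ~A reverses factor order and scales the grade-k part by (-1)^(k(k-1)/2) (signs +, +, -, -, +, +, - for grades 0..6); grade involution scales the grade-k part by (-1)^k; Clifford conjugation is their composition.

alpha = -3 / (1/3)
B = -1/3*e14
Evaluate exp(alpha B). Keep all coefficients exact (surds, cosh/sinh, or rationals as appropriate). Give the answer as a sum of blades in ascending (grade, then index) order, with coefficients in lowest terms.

B^2 = (-1/3)^2*(e14)^2 = 1/9*(+1) = 1/9 (a basis 2-blade squares to minus the product of its generators' squares).
B^2 = 1/9 — the positive square puts this in the hyperbolic regime; l = 1/3, alpha*l = -3, so exp(alpha B) = cosh(-3) + (sinh(-3)/(1/3))*B = cosh(3) + (-3*sinh(3))*B.
Answer: cosh(3) + sinh(3)*e14


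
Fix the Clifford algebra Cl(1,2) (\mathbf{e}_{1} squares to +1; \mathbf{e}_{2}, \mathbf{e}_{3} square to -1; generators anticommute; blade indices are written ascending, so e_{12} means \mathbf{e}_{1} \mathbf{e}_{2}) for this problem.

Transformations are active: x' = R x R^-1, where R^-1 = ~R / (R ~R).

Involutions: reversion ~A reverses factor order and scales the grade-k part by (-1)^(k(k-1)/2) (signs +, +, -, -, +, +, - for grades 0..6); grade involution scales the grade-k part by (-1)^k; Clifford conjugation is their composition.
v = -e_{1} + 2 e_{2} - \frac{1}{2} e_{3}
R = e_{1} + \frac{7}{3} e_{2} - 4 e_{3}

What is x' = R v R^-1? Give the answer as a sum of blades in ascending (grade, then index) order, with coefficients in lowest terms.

~R = e_{1} + \frac{7}{3} e_{2} - 4 e_{3}, and R ~R = -\frac{184}{9}, so R^-1 = ~R / (-\frac{184}{9}).
R v = -\frac{23}{3} + \frac{13}{3} e_{12} - \frac{9}{2} e_{13} + \frac{41}{6} e_{23}
Answer: \frac{7}{4} e_{1} - \frac{1}{4} e_{2} - \frac{5}{2} e_{3}


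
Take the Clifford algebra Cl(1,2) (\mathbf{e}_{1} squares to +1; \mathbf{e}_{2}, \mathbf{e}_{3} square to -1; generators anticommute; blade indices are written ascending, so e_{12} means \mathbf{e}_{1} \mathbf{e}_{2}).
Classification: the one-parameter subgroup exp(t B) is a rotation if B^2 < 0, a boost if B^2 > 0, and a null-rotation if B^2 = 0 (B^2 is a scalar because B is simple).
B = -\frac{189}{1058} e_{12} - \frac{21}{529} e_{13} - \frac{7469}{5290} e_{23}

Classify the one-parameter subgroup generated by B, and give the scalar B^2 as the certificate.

B^2 term by term: the squares give (-\frac{189}{1058})^2*(e_{12})^2 + (-\frac{21}{529})^2*(e_{13})^2 + (-\frac{7469}{5290})^2*(e_{23})^2 = \frac{35721}{1119364}*(+1) + \frac{441}{279841}*(+1) + \frac{55785961}{27984100}*(-1) = -\frac{49}{25} (each basis 2-blade squares to minus the product of its generators' squares); cross terms between blades sharing an index anticommute and cancel. So B^2 = -\frac{49}{25}.
Answer: rotation, certificate B^2 = -\frac{49}{25}. Certificate logic: -\frac{49}{25} is a conjugation-invariant scalar, so its sign fixes rotation versus boost versus null-rotation outright.


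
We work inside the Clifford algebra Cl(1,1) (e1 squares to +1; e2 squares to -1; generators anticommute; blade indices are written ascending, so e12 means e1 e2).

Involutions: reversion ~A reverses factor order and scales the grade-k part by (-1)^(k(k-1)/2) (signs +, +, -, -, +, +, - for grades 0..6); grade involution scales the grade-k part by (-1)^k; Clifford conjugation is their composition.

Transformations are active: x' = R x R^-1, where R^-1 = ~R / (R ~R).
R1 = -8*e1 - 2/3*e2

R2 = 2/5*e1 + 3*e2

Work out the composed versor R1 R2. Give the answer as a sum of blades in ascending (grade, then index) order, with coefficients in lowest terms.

Distribute over the terms of R1 (each basis-blade product reordered to ascending indices, repeated generators contracted through their squares):
(-8*e1) R2 = -16/5 - 24*e12
(-2/3*e2) R2 = 2 + 4/15*e12
Summing the partial products and collecting blades:
Answer: -6/5 - 356/15*e12


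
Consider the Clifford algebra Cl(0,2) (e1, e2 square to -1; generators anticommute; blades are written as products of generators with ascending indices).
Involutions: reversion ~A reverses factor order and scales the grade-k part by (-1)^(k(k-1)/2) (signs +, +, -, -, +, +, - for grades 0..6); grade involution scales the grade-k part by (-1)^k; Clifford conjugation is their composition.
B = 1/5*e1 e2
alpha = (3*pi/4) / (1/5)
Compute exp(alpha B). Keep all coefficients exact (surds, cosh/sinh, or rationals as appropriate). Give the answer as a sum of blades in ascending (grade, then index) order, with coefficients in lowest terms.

B^2 = (1/5)^2*(e1 e2)^2 = 1/25*(-1) = -1/25 (a basis 2-blade squares to minus the product of its generators' squares).
B^2 = -1/25 — the negative square puts this in the circular regime; l = 1/5, alpha*l = 3*pi/4, so exp(alpha B) = cos(3*pi/4) + (sin(3*pi/4)/(1/5))*B = -sqrt(2)/2 + (5*sqrt(2)/2)*B.
Answer: -sqrt(2)/2 + sqrt(2)/2*e1 e2


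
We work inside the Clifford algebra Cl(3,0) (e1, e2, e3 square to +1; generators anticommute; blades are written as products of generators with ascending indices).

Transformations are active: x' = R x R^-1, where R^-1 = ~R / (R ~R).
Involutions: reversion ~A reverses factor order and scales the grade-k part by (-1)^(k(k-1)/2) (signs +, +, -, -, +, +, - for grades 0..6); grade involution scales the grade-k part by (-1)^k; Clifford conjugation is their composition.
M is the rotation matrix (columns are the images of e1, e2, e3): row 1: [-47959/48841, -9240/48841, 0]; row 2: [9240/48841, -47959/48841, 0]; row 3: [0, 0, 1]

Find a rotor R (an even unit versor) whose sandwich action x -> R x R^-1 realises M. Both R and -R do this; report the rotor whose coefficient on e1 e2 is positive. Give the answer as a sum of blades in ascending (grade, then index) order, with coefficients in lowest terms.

Method: write R = a + b12*e1 e2 + b13*e1 e3 + b23*e2 e3 with a^2 + b12^2 + b13^2 + b23^2 = 1 (so R^-1 = ~R). Expanding the columns R e_j ~R gives tr M = 4a^2 - 1 and, from the antisymmetric part, M21 - M12 = -4a*b12, M13 - M31 = 4a*b13, M32 - M23 = -4a*b23.
Here tr M = -47077/48841, so a^2 = (1 + tr M)/4 = 441/48841 and a = ±21/221. Taking a = 21/221: M21 - M12 = 18480/48841, M13 - M31 = 0, M32 - M23 = 0, giving b12 = -220/221, b13 = 0, b23 = 0, i.e. R = 21/221 - 220/221*e1 e2.
Its e1 e2 coefficient is negative, so report the other preimage -R.
Answer: -21/221 + 220/221*e1 e2. Note: both R and -R realise this M (trace -47077/48841); the covering map identifies them, and the e1 e2-coefficient sign is the tie-breaker.


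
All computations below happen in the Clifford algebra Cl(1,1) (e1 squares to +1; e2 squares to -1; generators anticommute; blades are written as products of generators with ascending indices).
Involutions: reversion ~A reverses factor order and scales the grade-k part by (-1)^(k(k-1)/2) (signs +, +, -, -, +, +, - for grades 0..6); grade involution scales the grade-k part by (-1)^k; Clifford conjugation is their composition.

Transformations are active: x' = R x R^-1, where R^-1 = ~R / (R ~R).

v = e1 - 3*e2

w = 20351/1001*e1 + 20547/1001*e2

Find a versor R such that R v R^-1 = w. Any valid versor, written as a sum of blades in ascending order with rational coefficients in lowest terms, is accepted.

The midline construction: v and w both square to -8, so reflecting in their sum 21352/1001*e1 + 17544/1001*e2 exchanges them.
Answer: 21352/1001*e1 + 17544/1001*e2


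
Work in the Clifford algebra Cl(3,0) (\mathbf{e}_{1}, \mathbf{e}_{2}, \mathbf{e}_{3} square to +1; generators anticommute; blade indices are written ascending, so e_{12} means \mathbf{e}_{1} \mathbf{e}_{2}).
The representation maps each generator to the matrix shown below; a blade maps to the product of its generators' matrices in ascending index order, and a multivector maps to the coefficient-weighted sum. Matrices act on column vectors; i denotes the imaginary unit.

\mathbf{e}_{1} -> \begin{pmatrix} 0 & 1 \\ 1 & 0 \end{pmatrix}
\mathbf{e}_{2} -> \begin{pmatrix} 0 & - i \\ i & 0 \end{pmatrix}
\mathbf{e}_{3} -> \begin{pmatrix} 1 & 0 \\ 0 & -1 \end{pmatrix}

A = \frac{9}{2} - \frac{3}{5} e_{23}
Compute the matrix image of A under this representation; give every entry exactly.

Bivector images (products of the table entries): rho(e_{23}) = rho(\mathbf{e}_{2})rho(\mathbf{e}_{3}) = \begin{pmatrix} 0 & i \\ i & 0 \end{pmatrix}.
M = (\frac{9}{2})*1 + (-\frac{3}{5})*rho(e_{23}), summed entrywise (1 is the identity matrix):
Answer: \begin{pmatrix} \frac{9}{2} & - \frac{3 i}{5} \\ - \frac{3 i}{5} & \frac{9}{2} \end{pmatrix}


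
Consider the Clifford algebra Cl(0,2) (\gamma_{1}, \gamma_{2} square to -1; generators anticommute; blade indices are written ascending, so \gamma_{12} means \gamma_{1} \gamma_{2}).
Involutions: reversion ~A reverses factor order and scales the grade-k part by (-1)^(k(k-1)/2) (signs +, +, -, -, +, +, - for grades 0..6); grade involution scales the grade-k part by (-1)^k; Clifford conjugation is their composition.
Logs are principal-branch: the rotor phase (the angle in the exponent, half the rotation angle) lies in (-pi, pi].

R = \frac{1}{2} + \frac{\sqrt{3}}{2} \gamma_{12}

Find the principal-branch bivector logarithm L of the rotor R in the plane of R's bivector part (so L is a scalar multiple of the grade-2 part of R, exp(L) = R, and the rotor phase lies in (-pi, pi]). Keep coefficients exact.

The scalar part of R is \frac{1}{2}, which pins the rotor phase on the principal branch; dividing the bivector part by the sine of that phase recovers the unit plane, and L is the phase times that plane.
Concretely: cos(phase) = \frac{1}{2} gives phase = ±\frac{\pi}{3}, and since phase/sin(phase) is even the sign is immaterial: L = (phase/sin(phase)) * <R>_2 = (\frac{2 \sqrt{3} \pi}{9}) * <R>_2.
Answer: \frac{\pi}{3} \gamma_{12}


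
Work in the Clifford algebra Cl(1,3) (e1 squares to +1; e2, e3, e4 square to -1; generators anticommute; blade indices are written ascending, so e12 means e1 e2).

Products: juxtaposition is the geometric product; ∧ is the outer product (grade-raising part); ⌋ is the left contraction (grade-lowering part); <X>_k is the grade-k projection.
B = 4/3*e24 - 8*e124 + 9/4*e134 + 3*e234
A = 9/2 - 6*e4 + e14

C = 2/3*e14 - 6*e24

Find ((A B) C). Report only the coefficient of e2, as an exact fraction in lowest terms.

step 1: -9/4*e3 - 140/3*e12 + 27/2*e13 + 18*e23 + 6*e24 - 3*e123 - 36*e124 + 81/8*e134 + 27/2*e234
step 2: 36 - 216*e1 + 24*e2 - 351/4*e3 - 4*e12 - 280*e14 + 280/9*e24 - 117*e34 + 279/4*e123 + 39/2*e134 - 31/2*e234 + 93*e1234
Answer: 24


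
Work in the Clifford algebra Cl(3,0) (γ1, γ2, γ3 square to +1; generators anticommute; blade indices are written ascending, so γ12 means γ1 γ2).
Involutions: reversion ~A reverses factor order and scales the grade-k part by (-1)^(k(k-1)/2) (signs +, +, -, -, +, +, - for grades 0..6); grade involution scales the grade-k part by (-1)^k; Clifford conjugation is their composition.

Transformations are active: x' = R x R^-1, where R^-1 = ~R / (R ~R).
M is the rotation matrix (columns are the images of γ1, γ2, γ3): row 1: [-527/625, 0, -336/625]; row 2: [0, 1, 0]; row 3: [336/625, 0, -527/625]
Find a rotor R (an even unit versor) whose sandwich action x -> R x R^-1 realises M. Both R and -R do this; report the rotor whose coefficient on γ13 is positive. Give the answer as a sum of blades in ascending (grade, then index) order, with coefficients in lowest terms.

Method: write R = a + b12*γ12 + b13*γ13 + b23*γ23 with a^2 + b12^2 + b13^2 + b23^2 = 1 (so R^-1 = ~R). Expanding the columns R e_j ~R gives tr M = 4a^2 - 1 and, from the antisymmetric part, M21 - M12 = -4a*b12, M13 - M31 = 4a*b13, M32 - M23 = -4a*b23.
Here tr M = -429/625, so a^2 = (1 + tr M)/4 = 49/625 and a = ±7/25. Taking a = 7/25: M21 - M12 = 0, M13 - M31 = -672/625, M32 - M23 = 0, giving b12 = 0, b13 = -24/25, b23 = 0, i.e. R = 7/25 - 24/25*γ13.
Its γ13 coefficient is negative, so report the other preimage -R.
Answer: -7/25 + 24/25*γ13. Sheet selection: the two-to-one cover makes ±R indistinguishable at the matrix level (trace -429/625), so uniqueness comes from the required sign on γ13.


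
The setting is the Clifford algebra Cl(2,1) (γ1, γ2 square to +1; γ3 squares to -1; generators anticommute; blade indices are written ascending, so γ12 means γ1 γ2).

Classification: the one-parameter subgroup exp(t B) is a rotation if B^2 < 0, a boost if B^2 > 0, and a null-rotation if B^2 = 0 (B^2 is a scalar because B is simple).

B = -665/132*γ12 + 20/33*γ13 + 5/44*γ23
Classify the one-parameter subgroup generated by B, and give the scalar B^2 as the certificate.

B^2 term by term: the squares give (-665/132)^2*(γ12)^2 + (20/33)^2*(γ13)^2 + (5/44)^2*(γ23)^2 = 442225/17424*(-1) + 400/1089*(+1) + 25/1936*(+1) = -25 (each basis 2-blade squares to minus the product of its generators' squares); cross terms between blades sharing an index anticommute and cancel. So B^2 = -25.
Answer: rotation, certificate B^2 = -25. The class reads off the invariant scalar -25 directly.


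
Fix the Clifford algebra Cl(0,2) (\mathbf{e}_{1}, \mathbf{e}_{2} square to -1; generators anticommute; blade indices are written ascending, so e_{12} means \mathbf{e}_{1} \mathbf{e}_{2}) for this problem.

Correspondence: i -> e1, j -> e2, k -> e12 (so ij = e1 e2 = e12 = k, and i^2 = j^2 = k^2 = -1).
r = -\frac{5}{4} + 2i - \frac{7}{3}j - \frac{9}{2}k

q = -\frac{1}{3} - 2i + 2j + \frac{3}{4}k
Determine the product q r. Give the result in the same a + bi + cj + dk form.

In blades: q = -\frac{1}{3} - 2 e_{1} + 2 e_{2} + \frac{3}{4} e_{12}, r = -\frac{5}{4} + 2 e_{1} - \frac{7}{3} e_{2} - \frac{9}{2} e_{12}.
Distribute q over r term by term (generator squares from the signature, products reordered to ascending indices): (-\frac{1}{3})*r = \frac{5}{12} - \frac{2}{3} e_{1} + \frac{7}{9} e_{2} + \frac{3}{2} e_{12}; (-2 e_{1})*r = 4 + \frac{5}{2} e_{1} - 9 e_{2} + \frac{14}{3} e_{12}; (2 e_{2})*r = \frac{14}{3} - 9 e_{1} - \frac{5}{2} e_{2} - 4 e_{12}; (\frac{3}{4} e_{12})*r = \frac{27}{8} + \frac{7}{4} e_{1} + \frac{3}{2} e_{2} - \frac{15}{16} e_{12}.
Sum: \frac{299}{24} - \frac{65}{12} e_{1} - \frac{83}{9} e_{2} + \frac{59}{48} e_{12}; translating back through the correspondence:
Answer: \frac{299}{24} - \frac{65}{12}i - \frac{83}{9}j + \frac{59}{48}k


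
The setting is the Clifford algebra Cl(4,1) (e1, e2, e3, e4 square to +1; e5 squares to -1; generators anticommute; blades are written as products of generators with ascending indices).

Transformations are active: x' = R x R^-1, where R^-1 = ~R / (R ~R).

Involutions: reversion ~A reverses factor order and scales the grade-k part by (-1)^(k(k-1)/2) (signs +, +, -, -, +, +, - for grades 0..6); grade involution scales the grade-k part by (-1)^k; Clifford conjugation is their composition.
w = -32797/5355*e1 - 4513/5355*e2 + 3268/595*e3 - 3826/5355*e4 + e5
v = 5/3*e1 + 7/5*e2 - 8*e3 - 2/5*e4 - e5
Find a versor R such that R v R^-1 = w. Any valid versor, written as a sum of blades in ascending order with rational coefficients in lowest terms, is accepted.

A norm check does it: q(v) = q(w) = 15277/225, hence R = v + w = -23872/5355*e1 + 2984/5355*e2 - 1492/595*e3 - 5968/5355*e4 realises the map — parallel part kept, (v - w)/2 negated, v carried to w.
Answer: -23872/5355*e1 + 2984/5355*e2 - 1492/595*e3 - 5968/5355*e4


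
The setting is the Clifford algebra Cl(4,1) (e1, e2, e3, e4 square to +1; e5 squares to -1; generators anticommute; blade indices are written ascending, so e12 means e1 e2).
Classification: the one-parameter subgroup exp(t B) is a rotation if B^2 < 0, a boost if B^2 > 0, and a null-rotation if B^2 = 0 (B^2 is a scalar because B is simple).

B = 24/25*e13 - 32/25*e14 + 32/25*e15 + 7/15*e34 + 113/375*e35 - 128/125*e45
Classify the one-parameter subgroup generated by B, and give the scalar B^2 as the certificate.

B^2 term by term: the squares give (24/25)^2*(e13)^2 + (-32/25)^2*(e14)^2 + (32/25)^2*(e15)^2 + (7/15)^2*(e34)^2 + (113/375)^2*(e35)^2 + (-128/125)^2*(e45)^2 = 576/625*(-1) + 1024/625*(-1) + 1024/625*(+1) + 49/225*(-1) + 12769/140625*(+1) + 16384/15625*(+1) = 0 (each basis 2-blade squares to minus the product of its generators' squares); cross terms between blades sharing an index anticommute and cancel; the commuting (index-disjoint) pairs give grade-4 terms 2*c*c'*(blade product), which cancel blade by blade — e1345: -6144/3125 + 7232/9375 + 448/375 = 0 — confirming B is simple. So B^2 = 0.
Answer: null-rotation, certificate B^2 = 0. The class reads off the invariant scalar 0 directly.


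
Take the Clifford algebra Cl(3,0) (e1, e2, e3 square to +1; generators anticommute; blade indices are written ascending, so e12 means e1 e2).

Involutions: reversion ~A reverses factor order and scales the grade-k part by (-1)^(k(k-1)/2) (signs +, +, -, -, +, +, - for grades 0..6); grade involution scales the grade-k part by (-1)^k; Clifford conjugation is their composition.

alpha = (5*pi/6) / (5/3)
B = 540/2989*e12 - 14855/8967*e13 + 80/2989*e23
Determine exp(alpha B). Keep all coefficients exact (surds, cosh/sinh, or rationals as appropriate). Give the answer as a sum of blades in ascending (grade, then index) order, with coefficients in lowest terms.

B^2 term by term: the squares give (540/2989)^2*(e12)^2 + (-14855/8967)^2*(e13)^2 + (80/2989)^2*(e23)^2 = 291600/8934121*(-1) + 220671025/80407089*(-1) + 6400/8934121*(-1) = -25/9 (each basis 2-blade squares to minus the product of its generators' squares); cross terms between blades sharing an index anticommute and cancel. So B^2 = -25/9.
B^2 = -25/9 — the negative square puts this in the circular regime; l = 5/3, alpha*l = 5*pi/6, so exp(alpha B) = cos(5*pi/6) + (sin(5*pi/6)/(5/3))*B = -sqrt(3)/2 + (3/10)*B.
Answer: -sqrt(3)/2 + 162/2989*e12 - 2971/5978*e13 + 24/2989*e23


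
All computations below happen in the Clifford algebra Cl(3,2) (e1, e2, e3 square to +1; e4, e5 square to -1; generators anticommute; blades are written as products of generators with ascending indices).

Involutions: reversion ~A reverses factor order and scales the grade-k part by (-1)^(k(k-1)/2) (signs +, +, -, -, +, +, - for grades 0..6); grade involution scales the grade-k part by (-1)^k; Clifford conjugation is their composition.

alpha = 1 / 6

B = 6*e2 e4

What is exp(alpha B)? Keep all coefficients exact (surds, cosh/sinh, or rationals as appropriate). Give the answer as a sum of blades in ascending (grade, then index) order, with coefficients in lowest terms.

B^2 = (6)^2*(e2 e4)^2 = 36*(+1) = 36 (a basis 2-blade squares to minus the product of its generators' squares).
B^2 = 36 — B^2 > 0, so the exponential closes hyperbolically: l = 6, alpha*l = 1, so exp(alpha B) = cosh(1) + (sinh(1)/6)*B = cosh(1) + (sinh(1)/6)*B.
Answer: cosh(1) + sinh(1)*e2 e4


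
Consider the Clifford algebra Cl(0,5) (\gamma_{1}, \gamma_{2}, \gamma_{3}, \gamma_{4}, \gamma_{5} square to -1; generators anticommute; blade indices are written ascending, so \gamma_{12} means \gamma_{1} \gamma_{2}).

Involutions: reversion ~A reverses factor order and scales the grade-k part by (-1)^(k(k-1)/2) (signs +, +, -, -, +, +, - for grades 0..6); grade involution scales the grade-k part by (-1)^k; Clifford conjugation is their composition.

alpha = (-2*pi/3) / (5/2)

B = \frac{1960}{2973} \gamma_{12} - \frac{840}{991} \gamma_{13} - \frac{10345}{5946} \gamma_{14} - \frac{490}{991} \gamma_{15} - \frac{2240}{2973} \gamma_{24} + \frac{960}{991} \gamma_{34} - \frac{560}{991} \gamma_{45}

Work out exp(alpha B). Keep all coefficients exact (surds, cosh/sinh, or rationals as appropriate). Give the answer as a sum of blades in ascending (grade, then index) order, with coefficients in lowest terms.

B^2 term by term: the squares give (\frac{1960}{2973})^2*(\gamma_{12})^2 + (-\frac{840}{991})^2*(\gamma_{13})^2 + (-\frac{10345}{5946})^2*(\gamma_{14})^2 + (-\frac{490}{991})^2*(\gamma_{15})^2 + (-\frac{2240}{2973})^2*(\gamma_{24})^2 + (\frac{960}{991})^2*(\gamma_{34})^2 + (-\frac{560}{991})^2*(\gamma_{45})^2 = \frac{3841600}{8838729}*(-1) + \frac{705600}{982081}*(-1) + \frac{107019025}{35354916}*(-1) + \frac{240100}{982081}*(-1) + \frac{5017600}{8838729}*(-1) + \frac{921600}{982081}*(-1) + \frac{313600}{982081}*(-1) = -\frac{25}{4} (each basis 2-blade squares to minus the product of its generators' squares); cross terms between blades sharing an index anticommute and cancel; the commuting (index-disjoint) pairs give grade-4 terms 2*c*c'*(blade product), which cancel blade by blade — \gamma_{1234}: \frac{1254400}{982081} - \frac{1254400}{982081} = 0; \gamma_{1245}: -\frac{2195200}{2946243} + \frac{2195200}{2946243} = 0; \gamma_{1345}: \frac{940800}{982081} - \frac{940800}{982081} = 0 — confirming B is simple. So B^2 = -\frac{25}{4}.
B^2 = -\frac{25}{4} — the series telescopes trigonometrically here: l = \frac{5}{2}, alpha*l = - \frac{2 \pi}{3}, so exp(alpha B) = cos(- \frac{2 \pi}{3}) + (sin(- \frac{2 \pi}{3})/(\frac{5}{2}))*B = - \frac{1}{2} + (- \frac{\sqrt{3}}{5})*B.
Answer: - \frac{1}{2} - \frac{392 \sqrt{3}}{2973} \gamma_{12} + \frac{168 \sqrt{3}}{991} \gamma_{13} + \frac{2069 \sqrt{3}}{5946} \gamma_{14} + \frac{98 \sqrt{3}}{991} \gamma_{15} + \frac{448 \sqrt{3}}{2973} \gamma_{24} - \frac{192 \sqrt{3}}{991} \gamma_{34} + \frac{112 \sqrt{3}}{991} \gamma_{45}


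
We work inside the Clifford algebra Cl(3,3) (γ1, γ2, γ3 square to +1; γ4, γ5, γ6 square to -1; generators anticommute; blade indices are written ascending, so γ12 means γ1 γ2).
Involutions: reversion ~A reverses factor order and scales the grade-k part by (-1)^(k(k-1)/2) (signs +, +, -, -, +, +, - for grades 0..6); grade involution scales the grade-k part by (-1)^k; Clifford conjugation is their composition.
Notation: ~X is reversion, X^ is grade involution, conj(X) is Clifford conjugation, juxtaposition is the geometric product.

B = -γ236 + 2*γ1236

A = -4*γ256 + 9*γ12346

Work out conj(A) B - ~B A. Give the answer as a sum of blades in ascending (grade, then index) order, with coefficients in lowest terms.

first term: -18*γ4 + 9*γ14 - 4*γ35 - 8*γ135
second term: 18*γ4 + 9*γ14 - 4*γ35 - 8*γ135
Answer: -36*γ4


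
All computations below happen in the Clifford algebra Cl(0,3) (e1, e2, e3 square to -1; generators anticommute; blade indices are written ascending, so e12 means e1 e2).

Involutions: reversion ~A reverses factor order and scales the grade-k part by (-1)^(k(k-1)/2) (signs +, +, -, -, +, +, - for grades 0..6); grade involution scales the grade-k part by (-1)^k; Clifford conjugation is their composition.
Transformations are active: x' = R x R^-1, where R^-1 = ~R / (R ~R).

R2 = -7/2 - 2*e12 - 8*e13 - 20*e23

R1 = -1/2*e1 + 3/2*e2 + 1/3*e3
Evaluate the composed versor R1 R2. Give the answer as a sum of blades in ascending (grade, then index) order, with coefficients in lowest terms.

Distribute over the terms of R1 (each basis-blade product reordered to ascending indices, repeated generators contracted through their squares):
(-1/2*e1) R2 = 7/4*e1 - e2 - 4*e3 + 10*e123
(3/2*e2) R2 = -3*e1 - 21/4*e2 + 30*e3 + 12*e123
(1/3*e3) R2 = -8/3*e1 - 20/3*e2 - 7/6*e3 - 2/3*e123
Summing the partial products and collecting blades:
Answer: -47/12*e1 - 155/12*e2 + 149/6*e3 + 64/3*e123


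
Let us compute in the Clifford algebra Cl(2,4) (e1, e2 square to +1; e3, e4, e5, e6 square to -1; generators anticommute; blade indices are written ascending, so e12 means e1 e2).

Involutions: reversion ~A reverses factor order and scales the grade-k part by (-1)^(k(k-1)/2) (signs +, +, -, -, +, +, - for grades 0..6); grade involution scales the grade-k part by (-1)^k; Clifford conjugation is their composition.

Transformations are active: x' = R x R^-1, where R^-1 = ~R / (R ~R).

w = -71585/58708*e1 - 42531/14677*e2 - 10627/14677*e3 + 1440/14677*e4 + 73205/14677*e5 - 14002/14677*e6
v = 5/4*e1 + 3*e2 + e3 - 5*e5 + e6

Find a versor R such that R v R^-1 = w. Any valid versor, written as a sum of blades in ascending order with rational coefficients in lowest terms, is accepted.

A norm check does it: q(v) = q(w) = -263/16, hence R = v + w = 450/14677*e1 + 1500/14677*e2 + 4050/14677*e3 + 1440/14677*e4 - 180/14677*e5 + 675/14677*e6 realises the map — parallel part kept, (v - w)/2 negated, v carried to w.
Answer: 450/14677*e1 + 1500/14677*e2 + 4050/14677*e3 + 1440/14677*e4 - 180/14677*e5 + 675/14677*e6


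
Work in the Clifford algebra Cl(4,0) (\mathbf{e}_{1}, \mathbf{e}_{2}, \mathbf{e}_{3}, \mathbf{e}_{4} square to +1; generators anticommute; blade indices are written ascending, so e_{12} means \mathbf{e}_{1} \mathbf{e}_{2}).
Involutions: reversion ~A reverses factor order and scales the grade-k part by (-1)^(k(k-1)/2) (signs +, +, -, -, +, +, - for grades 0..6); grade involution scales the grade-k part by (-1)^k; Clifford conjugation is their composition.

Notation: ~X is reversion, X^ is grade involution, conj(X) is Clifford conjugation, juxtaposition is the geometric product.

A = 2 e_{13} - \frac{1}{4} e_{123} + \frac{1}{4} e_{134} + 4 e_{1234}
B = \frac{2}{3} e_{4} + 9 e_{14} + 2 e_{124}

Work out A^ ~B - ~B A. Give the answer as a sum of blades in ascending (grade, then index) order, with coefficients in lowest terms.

first term: \frac{41}{4} e_{3} - \frac{1}{6} e_{13} + \frac{73}{2} e_{23} + \frac{37}{2} e_{34} + \frac{8}{3} e_{123} + \frac{4}{3} e_{134} - \frac{25}{4} e_{234} + \frac{1}{6} e_{1234}
second term: -\frac{41}{4} e_{3} + \frac{1}{6} e_{13} + \frac{73}{2} e_{23} - \frac{35}{2} e_{34} - \frac{8}{3} e_{123} + \frac{4}{3} e_{134} + \frac{7}{4} e_{234} + \frac{1}{6} e_{1234}
Answer: \frac{41}{2} e_{3} - \frac{1}{3} e_{13} + 36 e_{34} + \frac{16}{3} e_{123} - 8 e_{234}
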